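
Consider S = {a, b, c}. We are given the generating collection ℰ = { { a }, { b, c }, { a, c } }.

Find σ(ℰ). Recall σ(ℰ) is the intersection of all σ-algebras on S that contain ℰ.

σ(ℰ) (8 sets): { {  }, { a }, { b }, { c }, { a, b }, { a, c }, { b, c }, S }

Working:
Seed the family with ℰ together with ∅ and S: { {  }, { a }, { a, c }, { b, c }, S }.
Step 1 (1 new):
  { b }  = ᶜ of { a, c }
  (now 6)
Step 2 (1 new):
  { a, b }  = { b } ∪ { a }
  (now 7)
Step 3 (1 new):
  { c }  = ᶜ of { a, b }
  (now 8)
Step 4: closed — nothing new.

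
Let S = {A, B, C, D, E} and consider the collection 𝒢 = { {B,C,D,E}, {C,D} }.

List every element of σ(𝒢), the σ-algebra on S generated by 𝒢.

Answer: σ(𝒢) = { {}, {A}, {B,E}, {C,D}, {A,B,E}, {A,C,D}, {B,C,D,E}, S }

Derivation:
Initial family (4 sets): { {}, {C,D}, {B,C,D,E}, S }.
Step 1: 2 new —
  {A}  = ᶜ of {B,C,D,E}
  {A,B,E}  = ᶜ of {C,D}
  — 6 sets.
Step 2: +1 →
  {A,C,D}  = {C,D} ∪ {A}
  — 7 sets.
Step 3. New:
  {B,E}  = ᶜ of {A,C,D}
  — 8 sets.
Step 4: stable.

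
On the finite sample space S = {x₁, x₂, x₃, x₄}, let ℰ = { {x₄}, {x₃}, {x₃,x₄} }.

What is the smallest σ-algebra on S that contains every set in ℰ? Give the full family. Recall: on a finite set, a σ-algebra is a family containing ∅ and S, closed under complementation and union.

Begin from { {}, {x₃}, {x₄}, {x₃,x₄}, S } (that is, ℰ plus ∅ and S).
Step 1: 3 new —
  {x₁,x₂}  = complement {x₃,x₄}
  {x₁,x₂,x₃}  = complement {x₄}
  {x₁,x₂,x₄}  = complement {x₃}
Step 2: no new sets; the family is a σ-algebra.

|σ(ℰ)| = 8.  σ(ℰ) = { {}, {x₃}, {x₄}, {x₁,x₂}, {x₃,x₄}, {x₁,x₂,x₃}, {x₁,x₂,x₄}, S }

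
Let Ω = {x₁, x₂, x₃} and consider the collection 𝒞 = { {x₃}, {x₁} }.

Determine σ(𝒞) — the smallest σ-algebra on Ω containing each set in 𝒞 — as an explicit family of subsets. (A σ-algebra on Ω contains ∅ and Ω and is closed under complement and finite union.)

Begin from { {}, {x₁}, {x₃}, Ω } (that is, 𝒞 plus ∅ and Ω).
Step 1. New:
  {x₁,x₂}  = {x₃}ᶜ
  {x₁,x₃}  = {x₃} ∪ {x₁}
  {x₂,x₃}  = {x₁}ᶜ
  (now 7)
Step 2 adds 1:
  {x₂}  = {x₁,x₃}ᶜ
  (now 8)
After Step 3 the family is unchanged; done.

σ(𝒞) = { {}, {x₁}, {x₂}, {x₃}, {x₁,x₂}, {x₁,x₃}, {x₂,x₃}, Ω }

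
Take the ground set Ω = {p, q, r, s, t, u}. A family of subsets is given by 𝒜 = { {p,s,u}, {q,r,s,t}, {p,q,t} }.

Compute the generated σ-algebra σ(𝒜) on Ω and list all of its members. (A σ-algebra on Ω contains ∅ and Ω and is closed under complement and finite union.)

|σ(𝒜)| = 32.  σ(𝒜) = { {}, {p}, {r}, {s}, {u}, {p,r}, {p,s}, {p,u}, {q,t}, {r,s}, {r,u}, {s,u}, {p,q,t}, {p,r,s}, {p,r,u}, {p,s,u}, {q,r,t}, {q,s,t}, {q,t,u}, {r,s,u}, {p,q,r,t}, {p,q,s,t}, {p,q,t,u}, {p,r,s,u}, {q,r,s,t}, {q,r,t,u}, {q,s,t,u}, {p,q,r,s,t}, {p,q,r,t,u}, {p,q,s,t,u}, {q,r,s,t,u}, Ω }

Working:
Initial family (5 sets): { {}, {p,q,t}, {p,s,u}, {q,r,s,t}, Ω }.
Iteration 1: 5 new —
  {p,u}  = ᶜ of {q,r,s,t}
  {q,r,t}  = ᶜ of {p,s,u}
  {r,s,u}  = ᶜ of {p,q,t}
  {p,q,r,s,t}  = {p,q,t} ∪ {q,r,s,t}
  {p,q,s,t,u}  = {p,q,t} ∪ {p,s,u}
  [10 total]
Iteration 2. New:
  {r}  = ᶜ of {p,q,s,t,u}
  {u}  = ᶜ of {p,q,r,s,t}
  {p,q,r,t}  = {p,q,t} ∪ {q,r,t}
  {p,q,t,u}  = {p,u} ∪ {p,q,t}
  {p,r,s,u}  = {p,u} ∪ {r,s,u}
  {p,q,r,t,u}  = {p,u} ∪ {q,r,t}
  {q,r,s,t,u}  = {q,r,s,t} ∪ {r,s,u}
  [17 total]
Iteration 3. New:
  {p}  = ᶜ of {q,r,s,t,u}
  {s}  = ᶜ of {p,q,r,t,u}
  {q,t}  = ᶜ of {p,r,s,u}
  {r,s}  = ᶜ of {p,q,t,u}
  {r,u}  = {r} ∪ {u}
  {s,u}  = ᶜ of {p,q,r,t}
  {p,r,u}  = {r} ∪ {p,u}
  {q,r,t,u}  = {q,r,t} ∪ {u}
  [25 total]
Iteration 4 adds 7:
  {p,r}  = {p} ∪ {r}
  {p,s}  = ᶜ of {q,r,t,u}
  {p,r,s}  = {r,s} ∪ {p}
  {q,s,t}  = ᶜ of {p,r,u}
  {q,t,u}  = {q,t} ∪ {u}
  {p,q,s,t}  = ᶜ of {r,u}
  {q,s,t,u}  = {q,t} ∪ {s,u}
  [32 total]
Iteration 5: closed — nothing new.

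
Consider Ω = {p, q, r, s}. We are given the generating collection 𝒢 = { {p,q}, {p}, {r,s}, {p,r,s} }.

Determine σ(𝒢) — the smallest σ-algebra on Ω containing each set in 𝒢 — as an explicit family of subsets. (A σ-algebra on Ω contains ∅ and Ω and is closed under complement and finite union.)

Seed the family with 𝒢 together with ∅ and Ω: { {}, {p}, {p,q}, {r,s}, {p,r,s}, Ω }.
Pass 1 adds 2:
  {q}  = {p,r,s}ᶜ
  {q,r,s}  = {p}ᶜ
  (now 8)
Pass 2: closed — nothing new.

Therefore σ(𝒢) = { {}, {p}, {q}, {p,q}, {r,s}, {p,r,s}, {q,r,s}, Ω } (|σ(𝒢)| = 8).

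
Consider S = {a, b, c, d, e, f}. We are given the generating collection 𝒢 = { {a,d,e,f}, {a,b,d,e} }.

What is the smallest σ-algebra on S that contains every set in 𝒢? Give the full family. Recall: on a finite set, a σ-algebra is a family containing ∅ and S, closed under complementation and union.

Take S₀ = 𝒢 ∪ {∅, S} = { ∅, {a,b,d,e}, {a,d,e,f}, S }.
Round 1 (3 new):
  {b,c}  = ᶜ of {a,d,e,f}
  {c,f}  = ᶜ of {a,b,d,e}
  {a,b,d,e,f}  = {a,d,e,f} ∪ {a,b,d,e}
  (now 7)
Round 2. New:
  {c}  = ᶜ of {a,b,d,e,f}
  {b,c,f}  = {b,c} ∪ {c,f}
  {a,b,c,d,e}  = {b,c} ∪ {a,b,d,e}
  {a,c,d,e,f}  = {c,f} ∪ {a,d,e,f}
  (now 11)
Round 3. New:
  {b}  = ᶜ of {a,c,d,e,f}
  {f}  = ᶜ of {a,b,c,d,e}
  {a,d,e}  = ᶜ of {b,c,f}
  (now 14)
Round 4. New:
  {b,f}  = {b} ∪ {f}
  {a,c,d,e}  = {a,d,e} ∪ {c}
  (now 16)
Round 5 adds nothing — fixpoint reached.

Therefore σ(𝒢) = { ∅, {b}, {c}, {f}, {b,c}, {b,f}, {c,f}, {a,d,e}, {b,c,f}, {a,b,d,e}, {a,c,d,e}, {a,d,e,f}, {a,b,c,d,e}, {a,b,d,e,f}, {a,c,d,e,f}, S } (|σ(𝒢)| = 16).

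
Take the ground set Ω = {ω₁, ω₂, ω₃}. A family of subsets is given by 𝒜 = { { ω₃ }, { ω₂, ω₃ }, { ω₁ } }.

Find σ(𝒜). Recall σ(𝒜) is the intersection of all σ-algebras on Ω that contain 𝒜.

Seed the family with 𝒜 together with ∅ and Ω: { {  }, { ω₁ }, { ω₃ }, { ω₂, ω₃ }, Ω }.
Step 1: 2 new —
  { ω₁, ω₂ }  = ᶜ of { ω₃ }
  { ω₁, ω₃ }  = { ω₃ } ∪ { ω₁ }
  — 7 sets.
Step 2: +1 →
  { ω₂ }  = ᶜ of { ω₁, ω₃ }
  — 8 sets.
Step 3: stable.

|σ(𝒜)| = 8.  σ(𝒜) = { {  }, { ω₁ }, { ω₂ }, { ω₃ }, { ω₁, ω₂ }, { ω₁, ω₃ }, { ω₂, ω₃ }, Ω }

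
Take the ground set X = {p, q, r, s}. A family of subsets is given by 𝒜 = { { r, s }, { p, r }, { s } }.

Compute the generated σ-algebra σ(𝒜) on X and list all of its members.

Take S₀ = 𝒜 ∪ {∅, X} = { ∅, { s }, { p, r }, { r, s }, X }.
Step 1 adds 4:
  { p, q }  = ᶜ of { r, s }
  { q, s }  = ᶜ of { p, r }
  { p, q, r }  = ᶜ of { s }
  { p, r, s }  = { r, s } ∪ { p, r }
  — 9 sets.
Step 2: +3 →
  { q }  = ᶜ of { p, r, s }
  { p, q, s }  = { p, q } ∪ { s }
  { q, r, s }  = { r, s } ∪ { q, s }
  — 12 sets.
Step 3. New:
  { p }  = ᶜ of { q, r, s }
  { r }  = ᶜ of { p, q, s }
  — 14 sets.
Step 4: 2 new —
  { p, s }  = { s } ∪ { p }
  { q, r }  = { r } ∪ { q }
  — 16 sets.
Step 5: stable.

Therefore σ(𝒜) = { ∅, { p }, { q }, { r }, { s }, { p, q }, { p, r }, { p, s }, { q, r }, { q, s }, { r, s }, { p, q, r }, { p, q, s }, { p, r, s }, { q, r, s }, X } (|σ(𝒜)| = 16).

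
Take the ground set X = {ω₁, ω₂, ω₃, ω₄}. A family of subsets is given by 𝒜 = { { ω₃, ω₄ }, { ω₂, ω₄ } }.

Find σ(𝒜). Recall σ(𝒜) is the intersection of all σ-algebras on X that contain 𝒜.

σ(𝒜) (16 sets): { {  }, { ω₁ }, { ω₂ }, { ω₃ }, { ω₄ }, { ω₁, ω₂ }, { ω₁, ω₃ }, { ω₁, ω₄ }, { ω₂, ω₃ }, { ω₂, ω₄ }, { ω₃, ω₄ }, { ω₁, ω₂, ω₃ }, { ω₁, ω₂, ω₄ }, { ω₁, ω₃, ω₄ }, { ω₂, ω₃, ω₄ }, X }

Check:
Seed the family with 𝒜 together with ∅ and X: { {  }, { ω₂, ω₄ }, { ω₃, ω₄ }, X }.
Round 1 (3 new):
  { ω₁, ω₂ }  = { ω₃, ω₄ }ᶜ
  { ω₁, ω₃ }  = { ω₂, ω₄ }ᶜ
  { ω₂, ω₃, ω₄ }  = { ω₃, ω₄ } ∪ { ω₂, ω₄ }
Round 2 adds 4:
  { ω₁ }  = { ω₂, ω₃, ω₄ }ᶜ
  { ω₁, ω₂, ω₃ }  = { ω₁, ω₂ } ∪ { ω₁, ω₃ }
  { ω₁, ω₂, ω₄ }  = { ω₁, ω₂ } ∪ { ω₂, ω₄ }
  { ω₁, ω₃, ω₄ }  = { ω₃, ω₄ } ∪ { ω₁, ω₃ }
Round 3: 3 new —
  { ω₂ }  = { ω₁, ω₃, ω₄ }ᶜ
  { ω₃ }  = { ω₁, ω₂, ω₄ }ᶜ
  { ω₄ }  = { ω₁, ω₂, ω₃ }ᶜ
Round 4: 2 new —
  { ω₁, ω₄ }  = { ω₄ } ∪ { ω₁ }
  { ω₂, ω₃ }  = { ω₃ } ∪ { ω₂ }
Round 5 adds nothing — fixpoint reached.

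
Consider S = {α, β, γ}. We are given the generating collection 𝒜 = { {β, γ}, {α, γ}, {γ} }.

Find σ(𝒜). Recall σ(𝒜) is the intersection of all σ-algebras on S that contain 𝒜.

Answer: σ(𝒜) = { ∅, {α}, {β}, {γ}, {α, β}, {α, γ}, {β, γ}, S }

Derivation:
Seed the family with 𝒜 together with ∅ and S: { ∅, {γ}, {α, γ}, {β, γ}, S }.
Step 1 (3 new):
  {α}  = S∖{β, γ}
  {β}  = S∖{α, γ}
  {α, β}  = S∖{γ}
  (now 8)
After Step 2 the family is unchanged; done.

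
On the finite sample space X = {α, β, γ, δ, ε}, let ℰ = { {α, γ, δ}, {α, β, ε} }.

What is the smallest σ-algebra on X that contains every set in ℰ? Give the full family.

Start: ℰ ∪ {∅, X} = { ∅, {α, β, ε}, {α, γ, δ}, X }.
Pass 1 adds 2:
  {β, ε}  = ᶜ of {α, γ, δ}
  {γ, δ}  = ᶜ of {α, β, ε}
  |family| = 6
Pass 2. New:
  {β, γ, δ, ε}  = {β, ε} ∪ {γ, δ}
  |family| = 7
Pass 3: +1 →
  {α}  = ᶜ of {β, γ, δ, ε}
  |family| = 8
Pass 4: no new sets; the family is a σ-algebra.

σ(ℰ) = { ∅, {α}, {β, ε}, {γ, δ}, {α, β, ε}, {α, γ, δ}, {β, γ, δ, ε}, X }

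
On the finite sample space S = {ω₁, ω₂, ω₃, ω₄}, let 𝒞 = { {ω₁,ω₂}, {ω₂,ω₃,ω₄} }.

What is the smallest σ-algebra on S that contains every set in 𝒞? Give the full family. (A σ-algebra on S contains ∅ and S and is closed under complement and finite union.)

Answer: σ(𝒞) = { {}, {ω₁}, {ω₂}, {ω₁,ω₂}, {ω₃,ω₄}, {ω₁,ω₃,ω₄}, {ω₂,ω₃,ω₄}, S }

Working:
Start: 𝒞 ∪ {∅, S} = { {}, {ω₁,ω₂}, {ω₂,ω₃,ω₄}, S }.
Step 1. New:
  {ω₁}  = S∖{ω₂,ω₃,ω₄}
  {ω₃,ω₄}  = S∖{ω₁,ω₂}
  (now 6)
Step 2: +1 →
  {ω₁,ω₃,ω₄}  = {ω₃,ω₄} ∪ {ω₁}
  (now 7)
Step 3 (1 new):
  {ω₂}  = S∖{ω₁,ω₃,ω₄}
  (now 8)
Step 4: no new sets; the family is a σ-algebra.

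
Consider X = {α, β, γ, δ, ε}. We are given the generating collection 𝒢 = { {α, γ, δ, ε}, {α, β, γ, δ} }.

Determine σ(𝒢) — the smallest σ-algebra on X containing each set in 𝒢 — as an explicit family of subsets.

Take S₀ = 𝒢 ∪ {∅, X} = { {}, {α, β, γ, δ}, {α, γ, δ, ε}, X }.
Step 1: +2 →
  {β}  = {α, γ, δ, ε}ᶜ
  {ε}  = {α, β, γ, δ}ᶜ
Step 2 (1 new):
  {β, ε}  = {β} ∪ {ε}
Step 3 (1 new):
  {α, γ, δ}  = {β, ε}ᶜ
Step 4: no new sets; the family is a σ-algebra.

σ(𝒢) = { {}, {β}, {ε}, {β, ε}, {α, γ, δ}, {α, β, γ, δ}, {α, γ, δ, ε}, X }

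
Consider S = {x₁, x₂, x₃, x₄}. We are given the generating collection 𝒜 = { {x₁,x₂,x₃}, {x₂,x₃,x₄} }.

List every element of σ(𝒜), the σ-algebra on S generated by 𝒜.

Start: 𝒜 ∪ {∅, S} = { ∅, {x₁,x₂,x₃}, {x₂,x₃,x₄}, S }.
Iteration 1 adds 2:
  {x₁}  = {x₂,x₃,x₄}ᶜ
  {x₄}  = {x₁,x₂,x₃}ᶜ
  — 6 sets.
Iteration 2: 1 new —
  {x₁,x₄}  = {x₄} ∪ {x₁}
  — 7 sets.
Iteration 3 (1 new):
  {x₂,x₃}  = {x₁,x₄}ᶜ
  — 8 sets.
Iteration 4 adds nothing — fixpoint reached.

|σ(𝒜)| = 8.  σ(𝒜) = { ∅, {x₁}, {x₄}, {x₁,x₄}, {x₂,x₃}, {x₁,x₂,x₃}, {x₂,x₃,x₄}, S }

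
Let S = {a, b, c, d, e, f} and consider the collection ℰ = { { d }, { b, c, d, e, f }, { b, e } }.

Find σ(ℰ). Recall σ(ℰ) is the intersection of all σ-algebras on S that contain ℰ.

Start: ℰ ∪ {∅, S} = { ∅, { d }, { b, e }, { b, c, d, e, f }, S }.
Step 1. New:
  { a }  = S∖{ b, c, d, e, f }
  { b, d, e }  = { b, e } ∪ { d }
  { a, c, d, f }  = S∖{ b, e }
  { a, b, c, e, f }  = S∖{ d }
  (now 9)
Step 2. New:
  { a, d }  = { a } ∪ { d }
  { a, b, e }  = { b, e } ∪ { a }
  { a, c, f }  = S∖{ b, d, e }
  { a, b, d, e }  = { a } ∪ { b, d, e }
  (now 13)
Step 3: +3 →
  { c, f }  = S∖{ a, b, d, e }
  { c, d, f }  = S∖{ a, b, e }
  { b, c, e, f }  = S∖{ a, d }
  (now 16)
Step 4: no new sets; the family is a σ-algebra.

|σ(ℰ)| = 16.  σ(ℰ) = { ∅, { a }, { d }, { a, d }, { b, e }, { c, f }, { a, b, e }, { a, c, f }, { b, d, e }, { c, d, f }, { a, b, d, e }, { a, c, d, f }, { b, c, e, f }, { a, b, c, e, f }, { b, c, d, e, f }, S }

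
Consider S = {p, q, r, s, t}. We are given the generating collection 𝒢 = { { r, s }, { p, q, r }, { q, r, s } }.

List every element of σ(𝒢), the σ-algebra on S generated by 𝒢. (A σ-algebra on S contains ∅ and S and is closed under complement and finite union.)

Take S₀ = 𝒢 ∪ {∅, S} = { ∅, { r, s }, { p, q, r }, { q, r, s }, S }.
Step 1 (4 new):
  { p, t }  = complement { q, r, s }
  { s, t }  = complement { p, q, r }
  { p, q, t }  = complement { r, s }
  { p, q, r, s }  = { r, s } ∪ { p, q, r }
  [9 total]
Step 2 adds 7:
  { t }  = complement { p, q, r, s }
  { p, s, t }  = { s, t } ∪ { p, t }
  { r, s, t }  = { r, s } ∪ { s, t }
  { p, q, r, t }  = { p, q, r } ∪ { p, q, t }
  { p, q, s, t }  = { s, t } ∪ { p, q, t }
  { p, r, s, t }  = { r, s } ∪ { p, t }
  { q, r, s, t }  = { q, r, s } ∪ { s, t }
  [16 total]
Step 3. New:
  { p }  = complement { q, r, s, t }
  { q }  = complement { p, r, s, t }
  { r }  = complement { p, q, s, t }
  { s }  = complement { p, q, r, t }
  { p, q }  = complement { r, s, t }
  { q, r }  = complement { p, s, t }
  [22 total]
Step 4 adds 10:
  { p, r }  = { r } ∪ { p }
  { p, s }  = { s } ∪ { p }
  { q, s }  = { q } ∪ { s }
  { q, t }  = { q } ∪ { t }
  { r, t }  = { t } ∪ { r }
  { p, q, s }  = { p, q } ∪ { s }
  { p, r, s }  = { r, s } ∪ { p }
  { p, r, t }  = { r } ∪ { p, t }
  { q, r, t }  = { t } ∪ { q, r }
  { q, s, t }  = { q } ∪ { s, t }
  [32 total]
Step 5 adds nothing — fixpoint reached.

|σ(𝒢)| = 32.  σ(𝒢) = { ∅, { p }, { q }, { r }, { s }, { t }, { p, q }, { p, r }, { p, s }, { p, t }, { q, r }, { q, s }, { q, t }, { r, s }, { r, t }, { s, t }, { p, q, r }, { p, q, s }, { p, q, t }, { p, r, s }, { p, r, t }, { p, s, t }, { q, r, s }, { q, r, t }, { q, s, t }, { r, s, t }, { p, q, r, s }, { p, q, r, t }, { p, q, s, t }, { p, r, s, t }, { q, r, s, t }, S }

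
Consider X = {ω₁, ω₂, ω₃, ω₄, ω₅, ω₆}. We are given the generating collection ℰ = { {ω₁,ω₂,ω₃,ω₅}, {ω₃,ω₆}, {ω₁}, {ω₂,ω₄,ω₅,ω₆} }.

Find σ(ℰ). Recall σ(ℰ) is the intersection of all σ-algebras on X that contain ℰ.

Start: ℰ ∪ {∅, X} = { {}, {ω₁}, {ω₃,ω₆}, {ω₁,ω₂,ω₃,ω₅}, {ω₂,ω₄,ω₅,ω₆}, X }.
Pass 1: 7 new —
  {ω₁,ω₃}  = {ω₂,ω₄,ω₅,ω₆}ᶜ
  {ω₄,ω₆}  = {ω₁,ω₂,ω₃,ω₅}ᶜ
  {ω₁,ω₃,ω₆}  = {ω₃,ω₆} ∪ {ω₁}
  {ω₁,ω₂,ω₄,ω₅}  = {ω₃,ω₆}ᶜ
  {ω₁,ω₂,ω₃,ω₅,ω₆}  = {ω₃,ω₆} ∪ {ω₁,ω₂,ω₃,ω₅}
  {ω₁,ω₂,ω₄,ω₅,ω₆}  = {ω₂,ω₄,ω₅,ω₆} ∪ {ω₁}
  {ω₂,ω₃,ω₄,ω₅,ω₆}  = {ω₁}ᶜ
Pass 2 adds 7:
  {ω₃}  = {ω₁,ω₂,ω₄,ω₅,ω₆}ᶜ
  {ω₄}  = {ω₁,ω₂,ω₃,ω₅,ω₆}ᶜ
  {ω₁,ω₄,ω₆}  = {ω₄,ω₆} ∪ {ω₁}
  {ω₂,ω₄,ω₅}  = {ω₁,ω₃,ω₆}ᶜ
  {ω₃,ω₄,ω₆}  = {ω₃,ω₆} ∪ {ω₄,ω₆}
  {ω₁,ω₃,ω₄,ω₆}  = {ω₁,ω₃,ω₆} ∪ {ω₄,ω₆}
  {ω₁,ω₂,ω₃,ω₄,ω₅}  = {ω₁,ω₂,ω₄,ω₅} ∪ {ω₁,ω₃}
Pass 3 adds 8:
  {ω₆}  = {ω₁,ω₂,ω₃,ω₄,ω₅}ᶜ
  {ω₁,ω₄}  = {ω₄} ∪ {ω₁}
  {ω₂,ω₅}  = {ω₁,ω₃,ω₄,ω₆}ᶜ
  {ω₃,ω₄}  = {ω₃} ∪ {ω₄}
  {ω₁,ω₂,ω₅}  = {ω₃,ω₄,ω₆}ᶜ
  {ω₁,ω₃,ω₄}  = {ω₁,ω₃} ∪ {ω₄}
  {ω₂,ω₃,ω₅}  = {ω₁,ω₄,ω₆}ᶜ
  {ω₂,ω₃,ω₄,ω₅}  = {ω₂,ω₄,ω₅} ∪ {ω₃}
Pass 4: 4 new —
  {ω₁,ω₆}  = {ω₂,ω₃,ω₄,ω₅}ᶜ
  {ω₂,ω₅,ω₆}  = {ω₁,ω₃,ω₄}ᶜ
  {ω₁,ω₂,ω₅,ω₆}  = {ω₃,ω₄}ᶜ
  {ω₂,ω₃,ω₅,ω₆}  = {ω₁,ω₄}ᶜ
Pass 5: already closed under ᶜ and ∪.

σ(ℰ) = { {}, {ω₁}, {ω₃}, {ω₄}, {ω₆}, {ω₁,ω₃}, {ω₁,ω₄}, {ω₁,ω₆}, {ω₂,ω₅}, {ω₃,ω₄}, {ω₃,ω₆}, {ω₄,ω₆}, {ω₁,ω₂,ω₅}, {ω₁,ω₃,ω₄}, {ω₁,ω₃,ω₆}, {ω₁,ω₄,ω₆}, {ω₂,ω₃,ω₅}, {ω₂,ω₄,ω₅}, {ω₂,ω₅,ω₆}, {ω₃,ω₄,ω₆}, {ω₁,ω₂,ω₃,ω₅}, {ω₁,ω₂,ω₄,ω₅}, {ω₁,ω₂,ω₅,ω₆}, {ω₁,ω₃,ω₄,ω₆}, {ω₂,ω₃,ω₄,ω₅}, {ω₂,ω₃,ω₅,ω₆}, {ω₂,ω₄,ω₅,ω₆}, {ω₁,ω₂,ω₃,ω₄,ω₅}, {ω₁,ω₂,ω₃,ω₅,ω₆}, {ω₁,ω₂,ω₄,ω₅,ω₆}, {ω₂,ω₃,ω₄,ω₅,ω₆}, X }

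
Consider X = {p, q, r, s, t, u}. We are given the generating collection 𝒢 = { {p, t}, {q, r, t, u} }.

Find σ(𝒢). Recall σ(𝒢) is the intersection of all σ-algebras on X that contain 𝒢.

σ(𝒢) = { {}, {p}, {s}, {t}, {p, s}, {p, t}, {s, t}, {p, s, t}, {q, r, u}, {p, q, r, u}, {q, r, s, u}, {q, r, t, u}, {p, q, r, s, u}, {p, q, r, t, u}, {q, r, s, t, u}, X }

Working:
Start: 𝒢 ∪ {∅, X} = { {}, {p, t}, {q, r, t, u}, X }.
Iteration 1: +3 →
  {p, s}  = X∖{q, r, t, u}
  {q, r, s, u}  = X∖{p, t}
  {p, q, r, t, u}  = {q, r, t, u} ∪ {p, t}
  |family| = 7
Iteration 2: +4 →
  {s}  = X∖{p, q, r, t, u}
  {p, s, t}  = {p, s} ∪ {p, t}
  {p, q, r, s, u}  = {p, s} ∪ {q, r, s, u}
  {q, r, s, t, u}  = {q, r, s, u} ∪ {q, r, t, u}
  |family| = 11
Iteration 3 adds 3:
  {p}  = X∖{q, r, s, t, u}
  {t}  = X∖{p, q, r, s, u}
  {q, r, u}  = X∖{p, s, t}
  |family| = 14
Iteration 4: 2 new —
  {s, t}  = {s} ∪ {t}
  {p, q, r, u}  = {p} ∪ {q, r, u}
  |family| = 16
Iteration 5: already closed under ᶜ and ∪.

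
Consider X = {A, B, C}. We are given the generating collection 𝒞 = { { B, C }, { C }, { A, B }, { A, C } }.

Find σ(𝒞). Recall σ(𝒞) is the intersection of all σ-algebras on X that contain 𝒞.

σ(𝒞) = { {}, { A }, { B }, { C }, { A, B }, { A, C }, { B, C }, X }

Check:
Start: 𝒞 ∪ {∅, X} = { {}, { C }, { A, B }, { A, C }, { B, C }, X }.
Iteration 1 adds 2:
  { A }  = ᶜ of { B, C }
  { B }  = ᶜ of { A, C }
  (now 8)
Iteration 2: already closed under ᶜ and ∪.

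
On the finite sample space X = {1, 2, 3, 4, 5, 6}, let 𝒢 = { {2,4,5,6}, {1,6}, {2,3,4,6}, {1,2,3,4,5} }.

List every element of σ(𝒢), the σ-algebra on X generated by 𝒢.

σ(𝒢) (32 sets): { {}, {1}, {3}, {5}, {6}, {1,3}, {1,5}, {1,6}, {2,4}, {3,5}, {3,6}, {5,6}, {1,2,4}, {1,3,5}, {1,3,6}, {1,5,6}, {2,3,4}, {2,4,5}, {2,4,6}, {3,5,6}, {1,2,3,4}, {1,2,4,5}, {1,2,4,6}, {1,3,5,6}, {2,3,4,5}, {2,3,4,6}, {2,4,5,6}, {1,2,3,4,5}, {1,2,3,4,6}, {1,2,4,5,6}, {2,3,4,5,6}, X }

Derivation:
Seed the family with 𝒢 together with ∅ and X: { {}, {1,6}, {2,3,4,6}, {2,4,5,6}, {1,2,3,4,5}, X }.
Round 1 (7 new):
  {6}  = {1,2,3,4,5}ᶜ
  {1,3}  = {2,4,5,6}ᶜ
  {1,5}  = {2,3,4,6}ᶜ
  {2,3,4,5}  = {1,6}ᶜ
  {1,2,3,4,6}  = {2,3,4,6} ∪ {1,6}
  {1,2,4,5,6}  = {2,4,5,6} ∪ {1,6}
  {2,3,4,5,6}  = {2,4,5,6} ∪ {2,3,4,6}
  [13 total]
Round 2 adds 6:
  {1}  = {2,3,4,5,6}ᶜ
  {3}  = {1,2,4,5,6}ᶜ
  {5}  = {1,2,3,4,6}ᶜ
  {1,3,5}  = {1,3} ∪ {1,5}
  {1,3,6}  = {1,6} ∪ {1,3}
  {1,5,6}  = {1,6} ∪ {1,5}
  [19 total]
Round 3: 7 new —
  {3,5}  = {5} ∪ {3}
  {3,6}  = {6} ∪ {3}
  {5,6}  = {6} ∪ {5}
  {2,3,4}  = {1,5,6}ᶜ
  {2,4,5}  = {1,3,6}ᶜ
  {2,4,6}  = {1,3,5}ᶜ
  {1,3,5,6}  = {1,3,6} ∪ {1,3,5}
  [26 total]
Round 4: +5 →
  {2,4}  = {1,3,5,6}ᶜ
  {3,5,6}  = {5,6} ∪ {3}
  {1,2,3,4}  = {5,6}ᶜ
  {1,2,4,5}  = {3,6}ᶜ
  {1,2,4,6}  = {3,5}ᶜ
  [31 total]
Round 5. New:
  {1,2,4}  = {3,5,6}ᶜ
  [32 total]
Round 6: stable.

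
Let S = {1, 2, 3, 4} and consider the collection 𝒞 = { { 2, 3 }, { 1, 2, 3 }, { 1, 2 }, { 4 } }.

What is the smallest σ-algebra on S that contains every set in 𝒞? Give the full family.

σ(𝒞) (16 sets): { {}, { 1 }, { 2 }, { 3 }, { 4 }, { 1, 2 }, { 1, 3 }, { 1, 4 }, { 2, 3 }, { 2, 4 }, { 3, 4 }, { 1, 2, 3 }, { 1, 2, 4 }, { 1, 3, 4 }, { 2, 3, 4 }, S }

Working:
Begin from { {}, { 4 }, { 1, 2 }, { 2, 3 }, { 1, 2, 3 }, S } (that is, 𝒞 plus ∅ and S).
Pass 1. New:
  { 1, 4 }  = { 2, 3 }ᶜ
  { 3, 4 }  = { 1, 2 }ᶜ
  { 1, 2, 4 }  = { 1, 2 } ∪ { 4 }
  { 2, 3, 4 }  = { 2, 3 } ∪ { 4 }
  |family| = 10
Pass 2 (3 new):
  { 1 }  = { 2, 3, 4 }ᶜ
  { 3 }  = { 1, 2, 4 }ᶜ
  { 1, 3, 4 }  = { 3, 4 } ∪ { 1, 4 }
  |family| = 13
Pass 3. New:
  { 2 }  = { 1, 3, 4 }ᶜ
  { 1, 3 }  = { 3 } ∪ { 1 }
  |family| = 15
Pass 4: +1 →
  { 2, 4 }  = { 1, 3 }ᶜ
  |family| = 16
Pass 5: stable.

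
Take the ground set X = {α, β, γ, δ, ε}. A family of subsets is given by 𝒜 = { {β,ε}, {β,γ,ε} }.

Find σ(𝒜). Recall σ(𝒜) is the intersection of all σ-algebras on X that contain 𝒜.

Begin from { {}, {β,ε}, {β,γ,ε}, X } (that is, 𝒜 plus ∅ and X).
Pass 1. New:
  {α,δ}  = complement {β,γ,ε}
  {α,γ,δ}  = complement {β,ε}
  — 6 sets.
Pass 2 adds 1:
  {α,β,δ,ε}  = {β,ε} ∪ {α,δ}
  — 7 sets.
Pass 3: +1 →
  {γ}  = complement {α,β,δ,ε}
  — 8 sets.
After Pass 4 the family is unchanged; done.

|σ(𝒜)| = 8.  σ(𝒜) = { {}, {γ}, {α,δ}, {β,ε}, {α,γ,δ}, {β,γ,ε}, {α,β,δ,ε}, X }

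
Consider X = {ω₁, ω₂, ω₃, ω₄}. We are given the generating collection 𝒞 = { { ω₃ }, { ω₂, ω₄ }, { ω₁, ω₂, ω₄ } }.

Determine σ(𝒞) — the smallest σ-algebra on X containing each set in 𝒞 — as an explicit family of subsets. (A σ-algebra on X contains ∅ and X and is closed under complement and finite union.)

|σ(𝒞)| = 8.  σ(𝒞) = { ∅, { ω₁ }, { ω₃ }, { ω₁, ω₃ }, { ω₂, ω₄ }, { ω₁, ω₂, ω₄ }, { ω₂, ω₃, ω₄ }, X }

Working:
Start: 𝒞 ∪ {∅, X} = { ∅, { ω₃ }, { ω₂, ω₄ }, { ω₁, ω₂, ω₄ }, X }.
Round 1: +2 →
  { ω₁, ω₃ }  = X∖{ ω₂, ω₄ }
  { ω₂, ω₃, ω₄ }  = { ω₃ } ∪ { ω₂, ω₄ }
Round 2: 1 new —
  { ω₁ }  = X∖{ ω₂, ω₃, ω₄ }
Round 3 adds nothing — fixpoint reached.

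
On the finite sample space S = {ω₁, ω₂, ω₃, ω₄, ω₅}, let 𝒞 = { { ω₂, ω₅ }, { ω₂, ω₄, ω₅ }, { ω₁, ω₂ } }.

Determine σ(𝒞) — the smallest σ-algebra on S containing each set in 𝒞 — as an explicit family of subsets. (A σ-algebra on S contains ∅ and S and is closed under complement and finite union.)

|σ(𝒞)| = 32.  σ(𝒞) = { {}, { ω₁ }, { ω₂ }, { ω₃ }, { ω₄ }, { ω₅ }, { ω₁, ω₂ }, { ω₁, ω₃ }, { ω₁, ω₄ }, { ω₁, ω₅ }, { ω₂, ω₃ }, { ω₂, ω₄ }, { ω₂, ω₅ }, { ω₃, ω₄ }, { ω₃, ω₅ }, { ω₄, ω₅ }, { ω₁, ω₂, ω₃ }, { ω₁, ω₂, ω₄ }, { ω₁, ω₂, ω₅ }, { ω₁, ω₃, ω₄ }, { ω₁, ω₃, ω₅ }, { ω₁, ω₄, ω₅ }, { ω₂, ω₃, ω₄ }, { ω₂, ω₃, ω₅ }, { ω₂, ω₄, ω₅ }, { ω₃, ω₄, ω₅ }, { ω₁, ω₂, ω₃, ω₄ }, { ω₁, ω₂, ω₃, ω₅ }, { ω₁, ω₂, ω₄, ω₅ }, { ω₁, ω₃, ω₄, ω₅ }, { ω₂, ω₃, ω₄, ω₅ }, S }

Derivation:
Begin from { {}, { ω₁, ω₂ }, { ω₂, ω₅ }, { ω₂, ω₄, ω₅ }, S } (that is, 𝒞 plus ∅ and S).
Step 1 (5 new):
  { ω₁, ω₃ }  = ᶜ of { ω₂, ω₄, ω₅ }
  { ω₁, ω₂, ω₅ }  = { ω₂, ω₅ } ∪ { ω₁, ω₂ }
  { ω₁, ω₃, ω₄ }  = ᶜ of { ω₂, ω₅ }
  { ω₃, ω₄, ω₅ }  = ᶜ of { ω₁, ω₂ }
  { ω₁, ω₂, ω₄, ω₅ }  = { ω₁, ω₂ } ∪ { ω₂, ω₄, ω₅ }
  |family| = 10
Step 2 (7 new):
  { ω₃ }  = ᶜ of { ω₁, ω₂, ω₄, ω₅ }
  { ω₃, ω₄ }  = ᶜ of { ω₁, ω₂, ω₅ }
  { ω₁, ω₂, ω₃ }  = { ω₁, ω₂ } ∪ { ω₁, ω₃ }
  { ω₁, ω₂, ω₃, ω₄ }  = { ω₁, ω₂ } ∪ { ω₁, ω₃, ω₄ }
  { ω₁, ω₂, ω₃, ω₅ }  = { ω₂, ω₅ } ∪ { ω₁, ω₃ }
  { ω₁, ω₃, ω₄, ω₅ }  = { ω₃, ω₄, ω₅ } ∪ { ω₁, ω₃, ω₄ }
  { ω₂, ω₃, ω₄, ω₅ }  = { ω₂, ω₅ } ∪ { ω₃, ω₄, ω₅ }
  |family| = 17
Step 3. New:
  { ω₁ }  = ᶜ of { ω₂, ω₃, ω₄, ω₅ }
  { ω₂ }  = ᶜ of { ω₁, ω₃, ω₄, ω₅ }
  { ω₄ }  = ᶜ of { ω₁, ω₂, ω₃, ω₅ }
  { ω₅ }  = ᶜ of { ω₁, ω₂, ω₃, ω₄ }
  { ω₄, ω₅ }  = ᶜ of { ω₁, ω₂, ω₃ }
  { ω₂, ω₃, ω₅ }  = { ω₃ } ∪ { ω₂, ω₅ }
  |family| = 23
Step 4: 9 new —
  { ω₁, ω₄ }  = ᶜ of { ω₂, ω₃, ω₅ }
  { ω₁, ω₅ }  = { ω₅ } ∪ { ω₁ }
  { ω₂, ω₃ }  = { ω₂ } ∪ { ω₃ }
  { ω₂, ω₄ }  = { ω₂ } ∪ { ω₄ }
  { ω₃, ω₅ }  = { ω₅ } ∪ { ω₃ }
  { ω₁, ω₂, ω₄ }  = { ω₁, ω₂ } ∪ { ω₄ }
  { ω₁, ω₃, ω₅ }  = { ω₅ } ∪ { ω₁, ω₃ }
  { ω₁, ω₄, ω₅ }  = { ω₄, ω₅ } ∪ { ω₁ }
  { ω₂, ω₃, ω₄ }  = { ω₃, ω₄ } ∪ { ω₂ }
  |family| = 32
After Step 5 the family is unchanged; done.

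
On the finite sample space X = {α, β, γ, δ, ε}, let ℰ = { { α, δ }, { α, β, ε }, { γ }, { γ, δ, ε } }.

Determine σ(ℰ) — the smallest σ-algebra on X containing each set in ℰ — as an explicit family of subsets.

|σ(ℰ)| = 32.  σ(ℰ) = { {  }, { α }, { β }, { γ }, { δ }, { ε }, { α, β }, { α, γ }, { α, δ }, { α, ε }, { β, γ }, { β, δ }, { β, ε }, { γ, δ }, { γ, ε }, { δ, ε }, { α, β, γ }, { α, β, δ }, { α, β, ε }, { α, γ, δ }, { α, γ, ε }, { α, δ, ε }, { β, γ, δ }, { β, γ, ε }, { β, δ, ε }, { γ, δ, ε }, { α, β, γ, δ }, { α, β, γ, ε }, { α, β, δ, ε }, { α, γ, δ, ε }, { β, γ, δ, ε }, X }

Trace:
Initial family (6 sets): { {  }, { γ }, { α, δ }, { α, β, ε }, { γ, δ, ε }, X }.
Pass 1: +7 →
  { α, β }  = X∖{ γ, δ, ε }
  { γ, δ }  = X∖{ α, β, ε }
  { α, γ, δ }  = { γ } ∪ { α, δ }
  { β, γ, ε }  = X∖{ α, δ }
  { α, β, γ, ε }  = { γ } ∪ { α, β, ε }
  { α, β, δ, ε }  = X∖{ γ }
  { α, γ, δ, ε }  = { γ, δ, ε } ∪ { α, δ }
Pass 2: 7 new —
  { β }  = X∖{ α, γ, δ, ε }
  { δ }  = X∖{ α, β, γ, ε }
  { β, ε }  = X∖{ α, γ, δ }
  { α, β, γ }  = { α, β } ∪ { γ }
  { α, β, δ }  = { α, β } ∪ { α, δ }
  { α, β, γ, δ }  = { γ, δ } ∪ { α, β }
  { β, γ, δ, ε }  = { γ, δ, ε } ∪ { β, γ, ε }
Pass 3: 8 new —
  { α }  = X∖{ β, γ, δ, ε }
  { ε }  = X∖{ α, β, γ, δ }
  { β, γ }  = { β } ∪ { γ }
  { β, δ }  = { β } ∪ { δ }
  { γ, ε }  = X∖{ α, β, δ }
  { δ, ε }  = X∖{ α, β, γ }
  { β, γ, δ }  = { γ, δ } ∪ { β }
  { β, δ, ε }  = { β, ε } ∪ { δ }
Pass 4: 4 new —
  { α, γ }  = X∖{ β, δ, ε }
  { α, ε }  = X∖{ β, γ, δ }
  { α, γ, ε }  = X∖{ β, δ }
  { α, δ, ε }  = X∖{ β, γ }
Pass 5: closed — nothing new.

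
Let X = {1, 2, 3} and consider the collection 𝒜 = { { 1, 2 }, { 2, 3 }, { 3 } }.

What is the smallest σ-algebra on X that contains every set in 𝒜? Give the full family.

Seed the family with 𝒜 together with ∅ and X: { {  }, { 3 }, { 1, 2 }, { 2, 3 }, X }.
Iteration 1: +1 →
  { 1 }  = ᶜ of { 2, 3 }
  (now 6)
Iteration 2 (1 new):
  { 1, 3 }  = { 3 } ∪ { 1 }
  (now 7)
Iteration 3 (1 new):
  { 2 }  = ᶜ of { 1, 3 }
  (now 8)
Iteration 4: no new sets; the family is a σ-algebra.

σ(𝒜) = { {  }, { 1 }, { 2 }, { 3 }, { 1, 2 }, { 1, 3 }, { 2, 3 }, X }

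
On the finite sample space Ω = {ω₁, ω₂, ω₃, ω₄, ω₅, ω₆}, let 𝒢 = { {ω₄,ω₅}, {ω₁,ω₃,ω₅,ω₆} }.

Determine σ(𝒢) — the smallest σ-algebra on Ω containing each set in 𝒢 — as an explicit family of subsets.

σ(𝒢) (16 sets): { {}, {ω₂}, {ω₄}, {ω₅}, {ω₂,ω₄}, {ω₂,ω₅}, {ω₄,ω₅}, {ω₁,ω₃,ω₆}, {ω₂,ω₄,ω₅}, {ω₁,ω₂,ω₃,ω₆}, {ω₁,ω₃,ω₄,ω₆}, {ω₁,ω₃,ω₅,ω₆}, {ω₁,ω₂,ω₃,ω₄,ω₆}, {ω₁,ω₂,ω₃,ω₅,ω₆}, {ω₁,ω₃,ω₄,ω₅,ω₆}, Ω }

Derivation:
Begin from { {}, {ω₄,ω₅}, {ω₁,ω₃,ω₅,ω₆}, Ω } (that is, 𝒢 plus ∅ and Ω).
Step 1: +3 →
  {ω₂,ω₄}  = Ω∖{ω₁,ω₃,ω₅,ω₆}
  {ω₁,ω₂,ω₃,ω₆}  = Ω∖{ω₄,ω₅}
  {ω₁,ω₃,ω₄,ω₅,ω₆}  = {ω₄,ω₅} ∪ {ω₁,ω₃,ω₅,ω₆}
  — 7 sets.
Step 2. New:
  {ω₂}  = Ω∖{ω₁,ω₃,ω₄,ω₅,ω₆}
  {ω₂,ω₄,ω₅}  = {ω₄,ω₅} ∪ {ω₂,ω₄}
  {ω₁,ω₂,ω₃,ω₄,ω₆}  = {ω₂,ω₄} ∪ {ω₁,ω₂,ω₃,ω₆}
  {ω₁,ω₂,ω₃,ω₅,ω₆}  = {ω₁,ω₃,ω₅,ω₆} ∪ {ω₁,ω₂,ω₃,ω₆}
  — 11 sets.
Step 3. New:
  {ω₄}  = Ω∖{ω₁,ω₂,ω₃,ω₅,ω₆}
  {ω₅}  = Ω∖{ω₁,ω₂,ω₃,ω₄,ω₆}
  {ω₁,ω₃,ω₆}  = Ω∖{ω₂,ω₄,ω₅}
  — 14 sets.
Step 4. New:
  {ω₂,ω₅}  = {ω₂} ∪ {ω₅}
  {ω₁,ω₃,ω₄,ω₆}  = {ω₁,ω₃,ω₆} ∪ {ω₄}
  — 16 sets.
Step 5: no new sets; the family is a σ-algebra.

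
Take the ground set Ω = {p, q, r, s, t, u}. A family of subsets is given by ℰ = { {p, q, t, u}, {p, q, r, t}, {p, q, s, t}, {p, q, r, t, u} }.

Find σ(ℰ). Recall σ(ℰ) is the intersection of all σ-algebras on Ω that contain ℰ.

Seed the family with ℰ together with ∅ and Ω: { ∅, {p, q, r, t}, {p, q, s, t}, {p, q, t, u}, {p, q, r, t, u}, Ω }.
Iteration 1 (6 new):
  {s}  = Ω∖{p, q, r, t, u}
  {r, s}  = Ω∖{p, q, t, u}
  {r, u}  = Ω∖{p, q, s, t}
  {s, u}  = Ω∖{p, q, r, t}
  {p, q, r, s, t}  = {p, q, s, t} ∪ {p, q, r, t}
  {p, q, s, t, u}  = {p, q, s, t} ∪ {p, q, t, u}
  — 12 sets.
Iteration 2 adds 3:
  {r}  = Ω∖{p, q, s, t, u}
  {u}  = Ω∖{p, q, r, s, t}
  {r, s, u}  = {r, s} ∪ {r, u}
  — 15 sets.
Iteration 3 adds 1:
  {p, q, t}  = Ω∖{r, s, u}
  — 16 sets.
Iteration 4: closed — nothing new.

σ(ℰ) = { ∅, {r}, {s}, {u}, {r, s}, {r, u}, {s, u}, {p, q, t}, {r, s, u}, {p, q, r, t}, {p, q, s, t}, {p, q, t, u}, {p, q, r, s, t}, {p, q, r, t, u}, {p, q, s, t, u}, Ω }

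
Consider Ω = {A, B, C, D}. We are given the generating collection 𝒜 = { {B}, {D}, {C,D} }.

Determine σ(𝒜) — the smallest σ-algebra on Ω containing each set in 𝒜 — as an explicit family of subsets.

σ(𝒜) (16 sets): { {}, {A}, {B}, {C}, {D}, {A,B}, {A,C}, {A,D}, {B,C}, {B,D}, {C,D}, {A,B,C}, {A,B,D}, {A,C,D}, {B,C,D}, Ω }

Working:
Start: 𝒜 ∪ {∅, Ω} = { {}, {B}, {D}, {C,D}, Ω }.
Iteration 1 adds 5:
  {A,B}  = ᶜ of {C,D}
  {B,D}  = {D} ∪ {B}
  {A,B,C}  = ᶜ of {D}
  {A,C,D}  = ᶜ of {B}
  {B,C,D}  = {C,D} ∪ {B}
  (now 10)
Iteration 2 (3 new):
  {A}  = ᶜ of {B,C,D}
  {A,C}  = ᶜ of {B,D}
  {A,B,D}  = {A,B} ∪ {D}
  (now 13)
Iteration 3: 2 new —
  {C}  = ᶜ of {A,B,D}
  {A,D}  = {D} ∪ {A}
  (now 15)
Iteration 4: 1 new —
  {B,C}  = ᶜ of {A,D}
  (now 16)
Iteration 5 adds nothing — fixpoint reached.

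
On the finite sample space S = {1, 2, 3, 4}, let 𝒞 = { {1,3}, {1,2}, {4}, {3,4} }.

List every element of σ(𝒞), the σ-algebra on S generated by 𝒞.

Seed the family with 𝒞 together with ∅ and S: { {}, {4}, {1,2}, {1,3}, {3,4}, S }.
Round 1. New:
  {2,4}  = {1,3}ᶜ
  {1,2,3}  = {4}ᶜ
  {1,2,4}  = {1,2} ∪ {4}
  {1,3,4}  = {3,4} ∪ {1,3}
  — 10 sets.
Round 2 (3 new):
  {2}  = {1,3,4}ᶜ
  {3}  = {1,2,4}ᶜ
  {2,3,4}  = {3,4} ∪ {2,4}
  — 13 sets.
Round 3 adds 2:
  {1}  = {2,3,4}ᶜ
  {2,3}  = {3} ∪ {2}
  — 15 sets.
Round 4 (1 new):
  {1,4}  = {2,3}ᶜ
  — 16 sets.
Round 5: already closed under ᶜ and ∪.

σ(𝒞) = { {}, {1}, {2}, {3}, {4}, {1,2}, {1,3}, {1,4}, {2,3}, {2,4}, {3,4}, {1,2,3}, {1,2,4}, {1,3,4}, {2,3,4}, S }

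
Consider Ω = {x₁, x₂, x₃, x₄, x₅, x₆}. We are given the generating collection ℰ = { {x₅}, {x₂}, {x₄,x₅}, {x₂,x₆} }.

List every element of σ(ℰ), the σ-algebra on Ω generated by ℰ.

σ(ℰ) = { ∅, {x₂}, {x₄}, {x₅}, {x₆}, {x₁,x₃}, {x₂,x₄}, {x₂,x₅}, {x₂,x₆}, {x₄,x₅}, {x₄,x₆}, {x₅,x₆}, {x₁,x₂,x₃}, {x₁,x₃,x₄}, {x₁,x₃,x₅}, {x₁,x₃,x₆}, {x₂,x₄,x₅}, {x₂,x₄,x₆}, {x₂,x₅,x₆}, {x₄,x₅,x₆}, {x₁,x₂,x₃,x₄}, {x₁,x₂,x₃,x₅}, {x₁,x₂,x₃,x₆}, {x₁,x₃,x₄,x₅}, {x₁,x₃,x₄,x₆}, {x₁,x₃,x₅,x₆}, {x₂,x₄,x₅,x₆}, {x₁,x₂,x₃,x₄,x₅}, {x₁,x₂,x₃,x₄,x₆}, {x₁,x₂,x₃,x₅,x₆}, {x₁,x₃,x₄,x₅,x₆}, Ω }

Trace:
Seed the family with ℰ together with ∅ and Ω: { ∅, {x₂}, {x₅}, {x₂,x₆}, {x₄,x₅}, Ω }.
Round 1 adds 8:
  {x₂,x₅}  = {x₂} ∪ {x₅}
  {x₂,x₄,x₅}  = {x₄,x₅} ∪ {x₂}
  {x₂,x₅,x₆}  = {x₂,x₆} ∪ {x₅}
  {x₁,x₂,x₃,x₆}  = {x₄,x₅}ᶜ
  {x₁,x₃,x₄,x₅}  = {x₂,x₆}ᶜ
  {x₂,x₄,x₅,x₆}  = {x₄,x₅} ∪ {x₂,x₆}
  {x₁,x₂,x₃,x₄,x₆}  = {x₅}ᶜ
  {x₁,x₃,x₄,x₅,x₆}  = {x₂}ᶜ
  [14 total]
Round 2. New:
  {x₁,x₃}  = {x₂,x₄,x₅,x₆}ᶜ
  {x₁,x₃,x₄}  = {x₂,x₅,x₆}ᶜ
  {x₁,x₃,x₆}  = {x₂,x₄,x₅}ᶜ
  {x₁,x₃,x₄,x₆}  = {x₂,x₅}ᶜ
  {x₁,x₂,x₃,x₄,x₅}  = {x₂,x₅} ∪ {x₁,x₃,x₄,x₅}
  {x₁,x₂,x₃,x₅,x₆}  = {x₂,x₅} ∪ {x₁,x₂,x₃,x₆}
  [20 total]
Round 3: 7 new —
  {x₄}  = {x₁,x₂,x₃,x₅,x₆}ᶜ
  {x₆}  = {x₁,x₂,x₃,x₄,x₅}ᶜ
  {x₁,x₂,x₃}  = {x₂} ∪ {x₁,x₃}
  {x₁,x₃,x₅}  = {x₁,x₃} ∪ {x₅}
  {x₁,x₂,x₃,x₄}  = {x₂} ∪ {x₁,x₃,x₄}
  {x₁,x₂,x₃,x₅}  = {x₂,x₅} ∪ {x₁,x₃}
  {x₁,x₃,x₅,x₆}  = {x₁,x₃,x₆} ∪ {x₅}
  [27 total]
Round 4: +5 →
  {x₂,x₄}  = {x₁,x₃,x₅,x₆}ᶜ
  {x₄,x₆}  = {x₁,x₂,x₃,x₅}ᶜ
  {x₅,x₆}  = {x₁,x₂,x₃,x₄}ᶜ
  {x₂,x₄,x₆}  = {x₁,x₃,x₅}ᶜ
  {x₄,x₅,x₆}  = {x₁,x₂,x₃}ᶜ
  [32 total]
Round 5: no new sets; the family is a σ-algebra.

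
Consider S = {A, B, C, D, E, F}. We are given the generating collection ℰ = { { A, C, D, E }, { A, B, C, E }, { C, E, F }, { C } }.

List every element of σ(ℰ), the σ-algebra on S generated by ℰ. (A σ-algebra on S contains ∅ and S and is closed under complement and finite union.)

|σ(ℰ)| = 64.  σ(ℰ) = { {}, { A }, { B }, { C }, { D }, { E }, { F }, { A, B }, { A, C }, { A, D }, { A, E }, { A, F }, { B, C }, { B, D }, { B, E }, { B, F }, { C, D }, { C, E }, { C, F }, { D, E }, { D, F }, { E, F }, { A, B, C }, { A, B, D }, { A, B, E }, { A, B, F }, { A, C, D }, { A, C, E }, { A, C, F }, { A, D, E }, { A, D, F }, { A, E, F }, { B, C, D }, { B, C, E }, { B, C, F }, { B, D, E }, { B, D, F }, { B, E, F }, { C, D, E }, { C, D, F }, { C, E, F }, { D, E, F }, { A, B, C, D }, { A, B, C, E }, { A, B, C, F }, { A, B, D, E }, { A, B, D, F }, { A, B, E, F }, { A, C, D, E }, { A, C, D, F }, { A, C, E, F }, { A, D, E, F }, { B, C, D, E }, { B, C, D, F }, { B, C, E, F }, { B, D, E, F }, { C, D, E, F }, { A, B, C, D, E }, { A, B, C, D, F }, { A, B, C, E, F }, { A, B, D, E, F }, { A, C, D, E, F }, { B, C, D, E, F }, S }

Working:
Initial family (6 sets): { {}, { C }, { C, E, F }, { A, B, C, E }, { A, C, D, E }, S }.
Step 1. New:
  { B, F }  = complement { A, C, D, E }
  { D, F }  = complement { A, B, C, E }
  { A, B, D }  = complement { C, E, F }
  { A, B, C, D, E }  = { A, C, D, E } ∪ { A, B, C, E }
  { A, B, C, E, F }  = { C, E, F } ∪ { A, B, C, E }
  { A, B, D, E, F }  = complement { C }
  { A, C, D, E, F }  = { A, C, D, E } ∪ { C, E, F }
  (now 13)
Step 2: 10 new —
  { B }  = complement { A, C, D, E, F }
  { D }  = complement { A, B, C, E, F }
  { F }  = complement { A, B, C, D, E }
  { B, C, F }  = { B, F } ∪ { C }
  { B, D, F }  = { B, F } ∪ { D, F }
  { C, D, F }  = { C } ∪ { D, F }
  { A, B, C, D }  = { A, B, D } ∪ { C }
  { A, B, D, F }  = { B, F } ∪ { A, B, D }
  { B, C, E, F }  = { B, F } ∪ { C, E, F }
  { C, D, E, F }  = { C, E, F } ∪ { D, F }
  (now 23)
Step 3: 14 new —
  { A, B }  = complement { C, D, E, F }
  { A, D }  = complement { B, C, E, F }
  { B, C }  = { B } ∪ { C }
  { B, D }  = { B } ∪ { D }
  { C, D }  = { C } ∪ { D }
  { C, E }  = complement { A, B, D, F }
  { C, F }  = { F } ∪ { C }
  { E, F }  = complement { A, B, C, D }
  { A, B, E }  = complement { C, D, F }
  { A, C, E }  = complement { B, D, F }
  { A, D, E }  = complement { B, C, F }
  { B, C, D, F }  = { B, D, F } ∪ { C, D, F }
  { A, B, C, D, F }  = { B, D, F } ∪ { A, B, C, D }
  { B, C, D, E, F }  = { B, D, F } ∪ { B, C, E, F }
  (now 37)
Step 4 adds 20:
  { A }  = complement { B, C, D, E, F }
  { E }  = complement { A, B, C, D, F }
  { A, E }  = complement { B, C, D, F }
  { A, B, C }  = { A, B } ∪ { C }
  { A, B, F }  = { A, B } ∪ { B, F }
  { A, C, D }  = { C, D } ∪ { A, D }
  { A, D, F }  = { F } ∪ { A, D }
  { B, C, D }  = { C, D } ∪ { B }
  { B, C, E }  = { B } ∪ { C, E }
  { B, E, F }  = { E, F } ∪ { B }
  { C, D, E }  = { C, D } ∪ { C, E }
  { D, E, F }  = { E, F } ∪ { D }
  { A, B, C, F }  = { A, B } ∪ { B, C, F }
  { A, B, D, E }  = complement { C, F }
  { A, B, E, F }  = complement { C, D }
  { A, C, D, F }  = { A, D } ∪ { C, F }
  { A, C, E, F }  = complement { B, D }
  { A, D, E, F }  = complement { B, C }
  { B, C, D, E }  = { C, E } ∪ { B, D }
  { B, D, E, F }  = { B, D, F } ∪ { E, F }
  (now 57)
Step 5: +7 →
  { A, C }  = complement { B, D, E, F }
  { A, F }  = complement { B, C, D, E }
  { B, E }  = complement { A, C, D, F }
  { D, E }  = complement { A, B, C, F }
  { A, C, F }  = { C, F } ∪ { A }
  { A, E, F }  = complement { B, C, D }
  { B, D, E }  = { B, D } ∪ { E }
  (now 64)
Step 6 adds nothing — fixpoint reached.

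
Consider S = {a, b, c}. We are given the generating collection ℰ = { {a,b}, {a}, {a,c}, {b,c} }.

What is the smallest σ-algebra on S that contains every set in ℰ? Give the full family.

Take S₀ = ℰ ∪ {∅, S} = { ∅, {a}, {a,b}, {a,c}, {b,c}, S }.
Round 1. New:
  {b}  = complement {a,c}
  {c}  = complement {a,b}
Round 2: stable.

Hence σ(ℰ) has 8 members: { ∅, {a}, {b}, {c}, {a,b}, {a,c}, {b,c}, S }.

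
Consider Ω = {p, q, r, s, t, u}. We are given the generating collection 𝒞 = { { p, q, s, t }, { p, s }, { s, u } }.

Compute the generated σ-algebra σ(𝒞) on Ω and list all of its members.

Take S₀ = 𝒞 ∪ {∅, Ω} = { {}, { p, s }, { s, u }, { p, q, s, t }, Ω }.
Step 1 adds 5:
  { r, u }  = complement { p, q, s, t }
  { p, s, u }  = { p, s } ∪ { s, u }
  { p, q, r, t }  = complement { s, u }
  { q, r, t, u }  = complement { p, s }
  { p, q, s, t, u }  = { s, u } ∪ { p, q, s, t }
  [10 total]
Step 2 (7 new):
  { r }  = complement { p, q, s, t, u }
  { q, r, t }  = complement { p, s, u }
  { r, s, u }  = { r, u } ∪ { s, u }
  { p, r, s, u }  = { p, s, u } ∪ { r, u }
  { p, q, r, s, t }  = { p, q, s, t } ∪ { p, q, r, t }
  { p, q, r, t, u }  = { r, u } ∪ { p, q, r, t }
  { q, r, s, t, u }  = { s, u } ∪ { q, r, t, u }
  [17 total]
Step 3 (6 new):
  { p }  = complement { q, r, s, t, u }
  { s }  = complement { p, q, r, t, u }
  { u }  = complement { p, q, r, s, t }
  { q, t }  = complement { p, r, s, u }
  { p, q, t }  = complement { r, s, u }
  { p, r, s }  = { r } ∪ { p, s }
  [23 total]
Step 4 adds 9:
  { p, r }  = { p } ∪ { r }
  { p, u }  = { p } ∪ { u }
  { r, s }  = { r } ∪ { s }
  { p, r, u }  = { p } ∪ { r, u }
  { q, s, t }  = { q, t } ∪ { s }
  { q, t, u }  = complement { p, r, s }
  { p, q, t, u }  = { u } ∪ { p, q, t }
  { q, r, s, t }  = { q, r, t } ∪ { s }
  { q, s, t, u }  = { q, t } ∪ { s, u }
  [32 total]
Step 5: no new sets; the family is a σ-algebra.

Hence σ(𝒞) has 32 members: { {}, { p }, { r }, { s }, { u }, { p, r }, { p, s }, { p, u }, { q, t }, { r, s }, { r, u }, { s, u }, { p, q, t }, { p, r, s }, { p, r, u }, { p, s, u }, { q, r, t }, { q, s, t }, { q, t, u }, { r, s, u }, { p, q, r, t }, { p, q, s, t }, { p, q, t, u }, { p, r, s, u }, { q, r, s, t }, { q, r, t, u }, { q, s, t, u }, { p, q, r, s, t }, { p, q, r, t, u }, { p, q, s, t, u }, { q, r, s, t, u }, Ω }.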